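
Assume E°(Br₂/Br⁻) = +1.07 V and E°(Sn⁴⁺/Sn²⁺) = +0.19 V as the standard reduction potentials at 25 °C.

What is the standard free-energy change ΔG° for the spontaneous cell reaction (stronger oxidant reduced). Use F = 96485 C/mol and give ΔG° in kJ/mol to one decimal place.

Br₂/Br⁻ (E° = +1.07 V) is the cathode; Sn⁴⁺/Sn²⁺ (E° = +0.19 V) is the anode, so E°cell = +0.88 V.
Balancing electrons gives n = 2 (lcm of 2 and 2).
ΔG° = −nFE° = −(2)(96485)(+0.88) = -169,814 J = -169.8 kJ/mol.

-169.8 kJ/mol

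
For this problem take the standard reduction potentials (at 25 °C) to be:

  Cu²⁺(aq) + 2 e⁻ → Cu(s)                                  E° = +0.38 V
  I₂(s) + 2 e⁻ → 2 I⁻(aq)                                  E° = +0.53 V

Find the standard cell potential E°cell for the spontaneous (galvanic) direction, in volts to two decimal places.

The I₂/I⁻ couple has the higher reduction potential, so it is the cathode; Cu²⁺/Cu is oxidised at the anode.
E°cell = E°(cathode) − E°(anode) = (+0.53) − (+0.38) = +0.15 V.
Since E°cell > 0, the reaction is spontaneous under standard conditions.

+0.15 V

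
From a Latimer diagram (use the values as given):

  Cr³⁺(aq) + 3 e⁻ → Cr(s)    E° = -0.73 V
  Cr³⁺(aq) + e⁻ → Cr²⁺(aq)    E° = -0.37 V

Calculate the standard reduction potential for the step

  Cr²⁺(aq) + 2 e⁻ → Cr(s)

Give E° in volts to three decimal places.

-0.910 V

Sequential free energies add, so n₃E°₃ = n₁E°₁ + n₂E°₂.
With n₃ = 3, and the known step contributing 1×(-0.37) V, the unknown satisfies 2·E° = 3×(-0.73) − 1×(-0.37) = -1.820.
E° = -1.820 / 2 = -0.910 V.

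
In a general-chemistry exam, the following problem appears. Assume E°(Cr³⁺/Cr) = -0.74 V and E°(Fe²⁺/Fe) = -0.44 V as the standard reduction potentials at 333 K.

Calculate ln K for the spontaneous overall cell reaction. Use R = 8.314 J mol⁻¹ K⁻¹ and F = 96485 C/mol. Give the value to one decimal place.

Cathode: Fe²⁺/Fe; anode: Cr³⁺/Cr. E°cell = (-0.44) − (-0.74) = +0.30 V, with n = 6.
ΔG° = −nFE° = −RT ln K, so ln K = nFE°/(RT) = (6)(96485)(+0.30) / ((8.314)(333)) = 62.730.

62.7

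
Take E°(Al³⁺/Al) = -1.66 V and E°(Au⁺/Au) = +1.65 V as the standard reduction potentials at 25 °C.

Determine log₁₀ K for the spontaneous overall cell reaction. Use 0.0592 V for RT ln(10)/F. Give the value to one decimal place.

Cathode: Au⁺/Au; anode: Al³⁺/Al. E°cell = +3.31 V, n = 3.
log K = nE°cell / 0.0592 = (3)(+3.31) / 0.0592 = 167.7.

167.7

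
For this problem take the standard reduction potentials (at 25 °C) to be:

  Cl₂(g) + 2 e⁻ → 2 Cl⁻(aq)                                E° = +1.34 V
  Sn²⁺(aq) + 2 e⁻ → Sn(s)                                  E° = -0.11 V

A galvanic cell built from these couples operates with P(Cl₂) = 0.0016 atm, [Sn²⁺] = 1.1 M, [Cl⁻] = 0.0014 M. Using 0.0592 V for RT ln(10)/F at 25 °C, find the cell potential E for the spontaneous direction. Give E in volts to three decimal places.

+1.535 V

Cl₂/Cl⁻ is the cathode (higher E°), Sn²⁺/Sn the anode: E°cell = +1.34 − (-0.11) = +1.45 V, n = 2.
Overall: Cl₂(g) + Sn(s) → 2 Cl⁻(aq) + Sn²⁺(aq)
Q = [Cl⁻]^2·[Sn²⁺] / (P(Cl₂)); log Q = -2.870.
E = E° − (0.0592/n) log Q = +1.45 − (0.0592/2)(-2.870) = +1.535 V.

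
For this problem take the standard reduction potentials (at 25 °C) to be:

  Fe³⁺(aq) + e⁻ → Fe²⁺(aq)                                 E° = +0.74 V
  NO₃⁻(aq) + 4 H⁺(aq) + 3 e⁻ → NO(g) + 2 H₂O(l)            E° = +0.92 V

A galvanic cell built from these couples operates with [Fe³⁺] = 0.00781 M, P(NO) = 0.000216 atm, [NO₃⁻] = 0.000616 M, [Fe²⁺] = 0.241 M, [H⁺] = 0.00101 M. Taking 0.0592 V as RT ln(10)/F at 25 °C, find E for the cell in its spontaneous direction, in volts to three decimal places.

NO₃⁻/NO is the cathode (higher E°), Fe³⁺/Fe²⁺ the anode: E°cell = +0.92 − (+0.74) = +0.18 V, n = 3.
Overall: NO₃⁻(aq) + 4 H⁺(aq) + 3 Fe²⁺(aq) → NO(g) + 2 H₂O(l) + 3 Fe³⁺(aq)
Q = P(NO)·[Fe³⁺]^3 / ([NO₃⁻]·[H⁺]^4·[Fe²⁺]^3); log Q = 7.059.
E = E° − (0.0592/n) log Q = +0.18 − (0.0592/3)(7.059) = +0.041 V.

+0.041 V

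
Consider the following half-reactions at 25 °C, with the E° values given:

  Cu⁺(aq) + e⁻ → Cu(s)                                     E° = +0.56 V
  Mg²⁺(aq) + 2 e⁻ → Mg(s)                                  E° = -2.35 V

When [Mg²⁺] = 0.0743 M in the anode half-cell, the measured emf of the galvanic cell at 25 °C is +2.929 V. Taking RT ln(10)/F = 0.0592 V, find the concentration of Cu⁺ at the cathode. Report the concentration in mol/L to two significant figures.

0.57 M

Cu⁺/Cu is the cathode, Mg²⁺/Mg the anode: E°cell = +2.91 V, n = 2.
Overall reaction: 2 Cu⁺(aq) + Mg(s) → 2 Cu(s) + Mg²⁺(aq); Q = [Mg²⁺]^1/[Cu⁺]^2.
From E = E° − (0.0592/n) log Q: log Q = (E° − E)·n/0.0592 = (+2.91 − (+2.929))·2/0.0592 = -0.6419.
So 2·log[Cu⁺] = 1·log(0.0743) − log Q = -1.1290 − (-0.6419) = -0.4871; log[Cu⁺] = -0.4871 / 2 = -0.2435; [Cu⁺] = 10^(-0.2435) ≈ 0.57 M.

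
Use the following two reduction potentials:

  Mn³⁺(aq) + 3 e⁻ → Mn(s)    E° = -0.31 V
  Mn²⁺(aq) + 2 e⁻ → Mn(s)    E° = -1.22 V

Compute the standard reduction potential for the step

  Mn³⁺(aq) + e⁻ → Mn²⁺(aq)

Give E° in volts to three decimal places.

Sequential free energies add, so n₃E°₃ = n₁E°₁ + n₂E°₂.
With n₃ = 3, and the known step contributing 2×(-1.22) V, the unknown satisfies 1·E° = 3×(-0.31) − 2×(-1.22) = +1.510.
E° = +1.510 / 1 = +1.510 V.

+1.510 V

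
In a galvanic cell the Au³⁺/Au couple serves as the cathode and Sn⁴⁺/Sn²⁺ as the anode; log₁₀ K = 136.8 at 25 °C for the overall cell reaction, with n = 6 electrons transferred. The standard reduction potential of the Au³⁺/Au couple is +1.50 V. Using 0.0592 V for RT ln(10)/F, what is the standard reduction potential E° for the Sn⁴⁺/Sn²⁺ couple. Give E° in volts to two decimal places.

E°cell = (0.0592/n)·log K = (0.0592/6)(136.8) = +1.350 V.
Since Au³⁺/Au is the cathode and Sn⁴⁺/Sn²⁺ the anode, E°cell = E°(Au³⁺/Au) − E°(Sn⁴⁺/Sn²⁺).
So E°(Sn⁴⁺/Sn²⁺) = E°(Au³⁺/Au) − E°cell = (+1.50) − (+1.350) = +0.15 V.

+0.15 V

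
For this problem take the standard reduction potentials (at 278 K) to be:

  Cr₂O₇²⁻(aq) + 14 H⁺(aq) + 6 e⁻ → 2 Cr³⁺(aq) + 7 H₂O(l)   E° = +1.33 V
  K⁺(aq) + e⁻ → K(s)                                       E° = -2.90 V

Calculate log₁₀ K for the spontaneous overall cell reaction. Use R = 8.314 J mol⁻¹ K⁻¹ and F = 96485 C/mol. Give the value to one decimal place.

460.1

Cathode: Cr₂O₇²⁻/Cr³⁺; anode: K⁺/K. E°cell = (+1.33) − (-2.90) = +4.23 V, with n = 6.
ΔG° = −nFE° = −RT ln K, so ln K = nFE°/(RT) = (6)(96485)(+4.23) / ((8.314)(278)) = 1059.489.
log₁₀ K = 1059.489 / ln 10 = 460.1.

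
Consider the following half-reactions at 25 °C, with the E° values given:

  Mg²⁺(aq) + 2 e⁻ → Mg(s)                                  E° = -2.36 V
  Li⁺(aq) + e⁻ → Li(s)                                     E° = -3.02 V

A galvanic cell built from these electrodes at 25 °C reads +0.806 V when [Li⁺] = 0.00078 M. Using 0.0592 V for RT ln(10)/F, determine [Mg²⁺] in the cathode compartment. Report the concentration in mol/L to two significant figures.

0.052 M

Mg²⁺/Mg is the cathode, Li⁺/Li the anode: E°cell = +0.66 V, n = 2.
Overall reaction: Mg²⁺(aq) + 2 Li(s) → Mg(s) + 2 Li⁺(aq); Q = [Li⁺]^2/[Mg²⁺]^1.
From E = E° − (0.0592/n) log Q: log Q = (E° − E)·n/0.0592 = (+0.66 − (+0.806))·2/0.0592 = -4.9324.
So 1·log[Mg²⁺] = 2·log(0.00078) − log Q = -6.2158 − (-4.9324) = -1.2834; [Mg²⁺] = 10^(-1.2834) ≈ 0.052 M.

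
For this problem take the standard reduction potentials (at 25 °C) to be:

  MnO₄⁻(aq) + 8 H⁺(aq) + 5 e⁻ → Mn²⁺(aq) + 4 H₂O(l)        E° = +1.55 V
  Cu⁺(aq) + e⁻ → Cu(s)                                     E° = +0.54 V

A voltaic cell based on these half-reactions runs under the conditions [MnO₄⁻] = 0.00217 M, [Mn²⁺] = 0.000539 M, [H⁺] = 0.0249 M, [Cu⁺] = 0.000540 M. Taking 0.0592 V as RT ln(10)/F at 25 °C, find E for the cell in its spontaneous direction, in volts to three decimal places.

+1.059 V

MnO₄⁻/Mn²⁺ is the cathode (higher E°), Cu⁺/Cu the anode: E°cell = +1.55 − (+0.54) = +1.01 V, n = 5.
Overall: MnO₄⁻(aq) + 8 H⁺(aq) + 5 Cu(s) → Mn²⁺(aq) + 4 H₂O(l) + 5 Cu⁺(aq)
Q = [Mn²⁺]·[Cu⁺]^5 / ([MnO₄⁻]·[H⁺]^8); log Q = -4.112.
E = E° − (0.0592/n) log Q = +1.01 − (0.0592/5)(-4.112) = +1.059 V.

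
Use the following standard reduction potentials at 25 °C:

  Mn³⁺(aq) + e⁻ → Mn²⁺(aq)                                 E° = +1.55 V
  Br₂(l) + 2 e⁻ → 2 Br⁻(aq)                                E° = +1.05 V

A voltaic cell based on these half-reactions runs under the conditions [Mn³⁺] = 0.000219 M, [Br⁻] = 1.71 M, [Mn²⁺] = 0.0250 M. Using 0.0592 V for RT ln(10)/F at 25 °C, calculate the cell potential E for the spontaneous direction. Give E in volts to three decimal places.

+0.392 V

Mn³⁺/Mn²⁺ is the cathode (higher E°), Br₂/Br⁻ the anode: E°cell = +1.55 − (+1.05) = +0.50 V, n = 2.
Overall: 2 Mn³⁺(aq) + 2 Br⁻(aq) → 2 Mn²⁺(aq) + Br₂(l)
Q = [Mn²⁺]^2 / ([Mn³⁺]^2·[Br⁻]^2); log Q = 3.649.
E = E° − (0.0592/n) log Q = +0.50 − (0.0592/2)(3.649) = +0.392 V.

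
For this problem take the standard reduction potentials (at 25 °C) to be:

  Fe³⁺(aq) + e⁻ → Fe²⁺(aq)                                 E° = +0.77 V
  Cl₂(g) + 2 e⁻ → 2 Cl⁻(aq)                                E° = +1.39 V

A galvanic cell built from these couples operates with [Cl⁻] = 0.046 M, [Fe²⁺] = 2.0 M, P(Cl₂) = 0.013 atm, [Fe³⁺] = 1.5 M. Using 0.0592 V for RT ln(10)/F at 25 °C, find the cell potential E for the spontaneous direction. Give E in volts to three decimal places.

+0.651 V

Cl₂/Cl⁻ is the cathode (higher E°), Fe³⁺/Fe²⁺ the anode: E°cell = +1.39 − (+0.77) = +0.62 V, n = 2.
Overall: Cl₂(g) + 2 Fe²⁺(aq) → 2 Cl⁻(aq) + 2 Fe³⁺(aq)
Q = [Cl⁻]^2·[Fe³⁺]^2 / (P(Cl₂)·[Fe²⁺]^2); log Q = -1.038.
E = E° − (0.0592/n) log Q = +0.62 − (0.0592/2)(-1.038) = +0.651 V.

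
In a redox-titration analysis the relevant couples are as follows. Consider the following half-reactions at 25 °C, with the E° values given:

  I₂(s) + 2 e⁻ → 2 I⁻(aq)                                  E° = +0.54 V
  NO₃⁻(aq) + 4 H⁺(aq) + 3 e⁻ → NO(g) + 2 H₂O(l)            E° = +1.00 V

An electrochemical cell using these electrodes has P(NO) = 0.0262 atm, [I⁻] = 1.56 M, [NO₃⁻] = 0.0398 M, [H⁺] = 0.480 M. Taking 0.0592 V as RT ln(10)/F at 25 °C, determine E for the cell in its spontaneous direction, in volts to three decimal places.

NO₃⁻/NO is the cathode (higher E°), I₂/I⁻ the anode: E°cell = +1.00 − (+0.54) = +0.46 V, n = 6.
Overall: 2 NO₃⁻(aq) + 8 H⁺(aq) + 6 I⁻(aq) → 2 NO(g) + 4 H₂O(l) + 3 I₂(s)
Q = P(NO)^2 / ([NO₃⁻]^2·[H⁺]^8·[I⁻]^6); log Q = 1.028.
E = E° − (0.0592/n) log Q = +0.46 − (0.0592/6)(1.028) = +0.450 V.

+0.450 V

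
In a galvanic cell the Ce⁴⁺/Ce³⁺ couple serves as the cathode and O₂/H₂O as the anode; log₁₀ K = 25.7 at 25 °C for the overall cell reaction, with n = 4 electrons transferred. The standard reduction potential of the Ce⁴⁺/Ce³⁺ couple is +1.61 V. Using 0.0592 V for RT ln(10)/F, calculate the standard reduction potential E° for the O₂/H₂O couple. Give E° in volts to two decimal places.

E°cell = (0.0592/n)·log K = (0.0592/4)(25.7) = +0.380 V.
Since Ce⁴⁺/Ce³⁺ is the cathode and O₂/H₂O the anode, E°cell = E°(Ce⁴⁺/Ce³⁺) − E°(O₂/H₂O).
So E°(O₂/H₂O) = E°(Ce⁴⁺/Ce³⁺) − E°cell = (+1.61) − (+0.380) = +1.23 V.

+1.23 V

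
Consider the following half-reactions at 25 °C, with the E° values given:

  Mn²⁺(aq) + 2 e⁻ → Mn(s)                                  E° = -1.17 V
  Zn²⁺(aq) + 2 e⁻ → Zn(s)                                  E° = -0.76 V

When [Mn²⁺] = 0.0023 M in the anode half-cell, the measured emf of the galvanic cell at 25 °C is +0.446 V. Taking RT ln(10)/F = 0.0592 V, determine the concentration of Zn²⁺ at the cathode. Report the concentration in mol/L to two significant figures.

0.038 M

Zn²⁺/Zn is the cathode, Mn²⁺/Mn the anode: E°cell = +0.41 V, n = 2.
Overall reaction: Zn²⁺(aq) + Mn(s) → Zn(s) + Mn²⁺(aq); Q = [Mn²⁺]^1/[Zn²⁺]^1.
From E = E° − (0.0592/n) log Q: log Q = (E° − E)·n/0.0592 = (+0.41 − (+0.446))·2/0.0592 = -1.2162.
So 1·log[Zn²⁺] = 1·log(0.0023) − log Q = -2.6383 − (-1.2162) = -1.4221; [Zn²⁺] = 10^(-1.4221) ≈ 0.038 M.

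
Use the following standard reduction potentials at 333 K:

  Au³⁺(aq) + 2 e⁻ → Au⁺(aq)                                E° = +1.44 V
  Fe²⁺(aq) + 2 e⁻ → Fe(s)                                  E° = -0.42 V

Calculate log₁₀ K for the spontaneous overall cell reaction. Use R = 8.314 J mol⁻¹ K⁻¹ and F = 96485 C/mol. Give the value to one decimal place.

Cathode: Au³⁺/Au⁺; anode: Fe²⁺/Fe. E°cell = (+1.44) − (-0.42) = +1.86 V, with n = 2.
ΔG° = −nFE° = −RT ln K, so ln K = nFE°/(RT) = (2)(96485)(+1.86) / ((8.314)(333)) = 129.643.
log₁₀ K = 129.643 / ln 10 = 56.3.

56.3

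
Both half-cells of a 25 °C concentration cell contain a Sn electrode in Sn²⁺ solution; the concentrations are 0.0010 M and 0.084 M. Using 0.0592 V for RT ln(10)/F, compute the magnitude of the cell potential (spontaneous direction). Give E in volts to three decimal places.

+0.057 V

For a concentration cell E°cell = 0. The 0.084 M side is the cathode (reduction is favoured where [Sn²⁺] is higher).
With n = 2, E = −(0.0592/2) log([Sn²⁺]ₐₙ/[Sn²⁺]꜀ₐₜ) = −(0.0592/2) log(0.001/0.084) = −(0.0592/2)(-1.924) = +0.057 V.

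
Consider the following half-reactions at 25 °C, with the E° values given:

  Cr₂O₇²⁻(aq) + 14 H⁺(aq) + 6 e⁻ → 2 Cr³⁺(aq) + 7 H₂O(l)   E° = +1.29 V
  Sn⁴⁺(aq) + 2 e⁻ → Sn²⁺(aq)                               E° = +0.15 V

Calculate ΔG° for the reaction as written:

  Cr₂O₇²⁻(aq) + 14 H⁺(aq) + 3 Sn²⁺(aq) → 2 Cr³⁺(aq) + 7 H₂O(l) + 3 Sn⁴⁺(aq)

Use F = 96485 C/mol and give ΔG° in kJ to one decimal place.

As written, Cr₂O₇²⁻/Cr³⁺ is reduced (cathode) and Sn⁴⁺/Sn²⁺ is oxidised (anode), so E°cell = (+1.29) − (+0.15) = +1.14 V.
Balancing electrons gives n = 6.
ΔG° = −nFE° = −(6)(96485)(+1.14) = -659,957 J = -660.0 kJ.

-660.0 kJ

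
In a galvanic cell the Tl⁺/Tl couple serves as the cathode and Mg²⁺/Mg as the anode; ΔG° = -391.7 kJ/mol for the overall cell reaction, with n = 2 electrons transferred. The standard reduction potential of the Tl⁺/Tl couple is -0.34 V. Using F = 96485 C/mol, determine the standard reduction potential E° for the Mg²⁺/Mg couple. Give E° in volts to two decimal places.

E°cell = −ΔG°/(nF) = −(-391.7×10³)/((2)(96485)) = +2.030 V.
Since Tl⁺/Tl is the cathode and Mg²⁺/Mg the anode, E°cell = E°(Tl⁺/Tl) − E°(Mg²⁺/Mg).
So E°(Mg²⁺/Mg) = E°(Tl⁺/Tl) − E°cell = (-0.34) − (+2.030) = -2.37 V.

-2.37 V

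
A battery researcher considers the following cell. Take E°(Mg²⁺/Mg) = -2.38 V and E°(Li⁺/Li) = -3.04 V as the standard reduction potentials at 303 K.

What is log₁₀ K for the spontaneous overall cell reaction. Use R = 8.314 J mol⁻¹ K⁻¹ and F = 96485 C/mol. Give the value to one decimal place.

Cathode: Mg²⁺/Mg; anode: Li⁺/Li. E°cell = (-2.38) − (-3.04) = +0.66 V, with n = 2.
ΔG° = −nFE° = −RT ln K, so ln K = nFE°/(RT) = (2)(96485)(+0.66) / ((8.314)(303)) = 50.557.
log₁₀ K = 50.557 / ln 10 = 22.0.

22.0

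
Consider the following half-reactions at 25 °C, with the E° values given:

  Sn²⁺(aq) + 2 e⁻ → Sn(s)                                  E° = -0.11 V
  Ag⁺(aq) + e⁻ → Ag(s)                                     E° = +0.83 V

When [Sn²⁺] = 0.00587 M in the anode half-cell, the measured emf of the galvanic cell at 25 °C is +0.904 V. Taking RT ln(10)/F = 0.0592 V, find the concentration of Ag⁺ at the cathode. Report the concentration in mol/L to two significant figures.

Ag⁺/Ag is the cathode, Sn²⁺/Sn the anode: E°cell = +0.94 V, n = 2.
Overall reaction: 2 Ag⁺(aq) + Sn(s) → 2 Ag(s) + Sn²⁺(aq); Q = [Sn²⁺]^1/[Ag⁺]^2.
From E = E° − (0.0592/n) log Q: log Q = (E° − E)·n/0.0592 = (+0.94 − (+0.904))·2/0.0592 = 1.2162.
So 2·log[Ag⁺] = 1·log(0.00587) − log Q = -2.2314 − (1.2162) = -3.4476; log[Ag⁺] = -3.4476 / 2 = -1.7238; [Ag⁺] = 10^(-1.7238) ≈ 0.019 M.

0.019 M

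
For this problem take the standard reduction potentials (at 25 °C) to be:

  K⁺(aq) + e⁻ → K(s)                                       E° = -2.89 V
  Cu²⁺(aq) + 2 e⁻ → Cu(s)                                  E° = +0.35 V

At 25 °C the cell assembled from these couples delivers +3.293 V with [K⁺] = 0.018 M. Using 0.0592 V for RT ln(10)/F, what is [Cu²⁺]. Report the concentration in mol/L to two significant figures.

0.020 M

Cu²⁺/Cu is the cathode, K⁺/K the anode: E°cell = +3.24 V, n = 2.
Overall reaction: Cu²⁺(aq) + 2 K(s) → Cu(s) + 2 K⁺(aq); Q = [K⁺]^2/[Cu²⁺]^1.
From E = E° − (0.0592/n) log Q: log Q = (E° − E)·n/0.0592 = (+3.24 − (+3.293))·2/0.0592 = -1.7905.
So 1·log[Cu²⁺] = 2·log(0.018) − log Q = -3.4895 − (-1.7905) = -1.6990; [Cu²⁺] = 10^(-1.6990) ≈ 0.020 M.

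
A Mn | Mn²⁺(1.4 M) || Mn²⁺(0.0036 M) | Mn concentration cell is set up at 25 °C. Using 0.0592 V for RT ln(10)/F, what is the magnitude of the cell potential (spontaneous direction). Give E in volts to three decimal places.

+0.077 V

For a concentration cell E°cell = 0. The 1.4 M side is the cathode (reduction is favoured where [Mn²⁺] is higher).
With n = 2, E = −(0.0592/2) log([Mn²⁺]ₐₙ/[Mn²⁺]꜀ₐₜ) = −(0.0592/2) log(0.0036/1.4) = −(0.0592/2)(-2.590) = +0.077 V.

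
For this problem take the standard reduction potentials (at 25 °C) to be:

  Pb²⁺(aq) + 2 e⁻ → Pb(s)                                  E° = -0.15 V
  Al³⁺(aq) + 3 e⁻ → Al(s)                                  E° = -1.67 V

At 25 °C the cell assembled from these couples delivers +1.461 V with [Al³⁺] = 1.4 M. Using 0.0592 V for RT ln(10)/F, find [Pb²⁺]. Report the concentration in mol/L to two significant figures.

Pb²⁺/Pb is the cathode, Al³⁺/Al the anode: E°cell = +1.52 V, n = 6.
Overall reaction: 3 Pb²⁺(aq) + 2 Al(s) → 3 Pb(s) + 2 Al³⁺(aq); Q = [Al³⁺]^2/[Pb²⁺]^3.
From E = E° − (0.0592/n) log Q: log Q = (E° − E)·n/0.0592 = (+1.52 − (+1.461))·6/0.0592 = 5.9797.
So 3·log[Pb²⁺] = 2·log(1.4) − log Q = 0.2923 − (5.9797) = -5.6874; log[Pb²⁺] = -5.6874 / 3 = -1.8958; [Pb²⁺] = 10^(-1.8958) ≈ 0.013 M.

0.013 M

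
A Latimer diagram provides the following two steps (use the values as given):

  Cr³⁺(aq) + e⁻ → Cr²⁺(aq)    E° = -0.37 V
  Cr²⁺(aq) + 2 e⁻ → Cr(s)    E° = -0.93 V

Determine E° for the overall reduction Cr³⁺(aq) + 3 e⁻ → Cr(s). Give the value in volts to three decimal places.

-0.743 V

Since ΔG° = −nFE° is additive over sequential reductions, n₃E°₃ = n₁E°₁ + n₂E°₂.
E°₃ = (1×-0.37 + 2×-0.93) / 3 = (-2.230) / 3 = -0.743 V.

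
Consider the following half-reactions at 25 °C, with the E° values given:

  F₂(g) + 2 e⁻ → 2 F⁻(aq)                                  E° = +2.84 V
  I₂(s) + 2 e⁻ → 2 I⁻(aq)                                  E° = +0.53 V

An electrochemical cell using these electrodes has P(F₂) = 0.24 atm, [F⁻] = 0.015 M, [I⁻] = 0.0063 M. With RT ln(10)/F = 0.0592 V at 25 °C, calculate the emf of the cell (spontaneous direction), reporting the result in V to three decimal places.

F₂/F⁻ is the cathode (higher E°), I₂/I⁻ the anode: E°cell = +2.84 − (+0.53) = +2.31 V, n = 2.
Overall: F₂(g) + 2 I⁻(aq) → 2 F⁻(aq) + I₂(s)
Q = [F⁻]^2 / (P(F₂)·[I⁻]^2); log Q = 1.373.
E = E° − (0.0592/n) log Q = +2.31 − (0.0592/2)(1.373) = +2.269 V.

+2.269 V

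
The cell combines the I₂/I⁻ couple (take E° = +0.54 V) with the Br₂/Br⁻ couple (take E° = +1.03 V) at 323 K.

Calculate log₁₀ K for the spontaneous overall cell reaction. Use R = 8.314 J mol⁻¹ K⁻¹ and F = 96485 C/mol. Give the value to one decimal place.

Cathode: Br₂/Br⁻; anode: I₂/I⁻. E°cell = (+1.03) − (+0.54) = +0.49 V, with n = 2.
ΔG° = −nFE° = −RT ln K, so ln K = nFE°/(RT) = (2)(96485)(+0.49) / ((8.314)(323)) = 35.211.
log₁₀ K = 35.211 / ln 10 = 15.3.

15.3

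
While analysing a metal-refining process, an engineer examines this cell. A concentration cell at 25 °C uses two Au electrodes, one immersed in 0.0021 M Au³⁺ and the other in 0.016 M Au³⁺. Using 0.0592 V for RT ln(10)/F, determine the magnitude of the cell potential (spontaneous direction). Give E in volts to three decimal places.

+0.017 V

For a concentration cell E°cell = 0. The 0.016 M side is the cathode (reduction is favoured where [Au³⁺] is higher).
With n = 3, E = −(0.0592/3) log([Au³⁺]ₐₙ/[Au³⁺]꜀ₐₜ) = −(0.0592/3) log(0.0021/0.016) = −(0.0592/3)(-0.882) = +0.017 V.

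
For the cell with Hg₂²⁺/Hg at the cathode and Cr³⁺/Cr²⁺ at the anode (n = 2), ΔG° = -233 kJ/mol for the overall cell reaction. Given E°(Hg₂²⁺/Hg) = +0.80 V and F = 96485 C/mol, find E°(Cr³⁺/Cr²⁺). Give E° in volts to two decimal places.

-0.41 V

E°cell = −ΔG°/(nF) = −(-233×10³)/((2)(96485)) = +1.207 V.
Since Hg₂²⁺/Hg is the cathode and Cr³⁺/Cr²⁺ the anode, E°cell = E°(Hg₂²⁺/Hg) − E°(Cr³⁺/Cr²⁺).
So E°(Cr³⁺/Cr²⁺) = E°(Hg₂²⁺/Hg) − E°cell = (+0.80) − (+1.207) = -0.41 V.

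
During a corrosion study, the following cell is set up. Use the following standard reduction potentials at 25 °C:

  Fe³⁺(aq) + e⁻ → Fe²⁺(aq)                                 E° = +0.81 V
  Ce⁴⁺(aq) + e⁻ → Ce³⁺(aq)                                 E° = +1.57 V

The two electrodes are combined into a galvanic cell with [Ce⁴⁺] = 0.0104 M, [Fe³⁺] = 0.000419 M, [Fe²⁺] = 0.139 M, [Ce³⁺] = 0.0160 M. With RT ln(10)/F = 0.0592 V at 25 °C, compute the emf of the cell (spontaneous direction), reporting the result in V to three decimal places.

+0.898 V

Ce⁴⁺/Ce³⁺ is the cathode (higher E°), Fe³⁺/Fe²⁺ the anode: E°cell = +1.57 − (+0.81) = +0.76 V, n = 1.
Overall: Ce⁴⁺(aq) + Fe²⁺(aq) → Ce³⁺(aq) + Fe³⁺(aq)
Q = [Ce³⁺]·[Fe³⁺] / ([Ce⁴⁺]·[Fe²⁺]); log Q = -2.334.
E = E° − (0.0592/n) log Q = +0.76 − (0.0592/1)(-2.334) = +0.898 V.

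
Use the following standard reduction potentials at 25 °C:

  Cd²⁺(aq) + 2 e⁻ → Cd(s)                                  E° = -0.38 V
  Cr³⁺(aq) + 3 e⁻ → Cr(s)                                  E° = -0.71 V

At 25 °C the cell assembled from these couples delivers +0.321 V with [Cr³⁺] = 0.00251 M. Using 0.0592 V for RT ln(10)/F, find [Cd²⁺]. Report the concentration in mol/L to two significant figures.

Cd²⁺/Cd is the cathode, Cr³⁺/Cr the anode: E°cell = +0.33 V, n = 6.
Overall reaction: 3 Cd²⁺(aq) + 2 Cr(s) → 3 Cd(s) + 2 Cr³⁺(aq); Q = [Cr³⁺]^2/[Cd²⁺]^3.
From E = E° − (0.0592/n) log Q: log Q = (E° − E)·n/0.0592 = (+0.33 − (+0.321))·6/0.0592 = 0.9122.
So 3·log[Cd²⁺] = 2·log(0.00251) − log Q = -5.2007 − (0.9122) = -6.1129; log[Cd²⁺] = -6.1129 / 3 = -2.0376; [Cd²⁺] = 10^(-2.0376) ≈ 0.0092 M.

0.0092 M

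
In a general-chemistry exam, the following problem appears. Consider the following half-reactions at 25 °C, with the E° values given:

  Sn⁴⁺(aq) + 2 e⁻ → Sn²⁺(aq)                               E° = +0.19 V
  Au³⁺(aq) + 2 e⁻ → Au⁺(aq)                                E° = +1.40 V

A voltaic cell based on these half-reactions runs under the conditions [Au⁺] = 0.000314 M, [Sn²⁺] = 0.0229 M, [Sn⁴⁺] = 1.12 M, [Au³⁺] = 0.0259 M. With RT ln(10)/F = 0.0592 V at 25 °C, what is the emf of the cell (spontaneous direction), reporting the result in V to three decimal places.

Au³⁺/Au⁺ is the cathode (higher E°), Sn⁴⁺/Sn²⁺ the anode: E°cell = +1.40 − (+0.19) = +1.21 V, n = 2.
Overall: Au³⁺(aq) + Sn²⁺(aq) → Au⁺(aq) + Sn⁴⁺(aq)
Q = [Au⁺]·[Sn⁴⁺] / ([Au³⁺]·[Sn²⁺]); log Q = -0.227.
E = E° − (0.0592/n) log Q = +1.21 − (0.0592/2)(-0.227) = +1.217 V.

+1.217 V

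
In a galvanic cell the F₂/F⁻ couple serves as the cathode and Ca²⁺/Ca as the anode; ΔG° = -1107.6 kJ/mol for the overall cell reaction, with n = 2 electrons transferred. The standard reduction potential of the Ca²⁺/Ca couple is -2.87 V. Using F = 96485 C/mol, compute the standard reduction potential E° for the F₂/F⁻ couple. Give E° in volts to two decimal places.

E°cell = −ΔG°/(nF) = −(-1107.6×10³)/((2)(96485)) = +5.740 V.
Since F₂/F⁻ is the cathode and Ca²⁺/Ca the anode, E°cell = E°(F₂/F⁻) − E°(Ca²⁺/Ca).
So E°(F₂/F⁻) = E°cell + E°(Ca²⁺/Ca) = +5.740 + (-2.87) = +2.87 V.

+2.87 V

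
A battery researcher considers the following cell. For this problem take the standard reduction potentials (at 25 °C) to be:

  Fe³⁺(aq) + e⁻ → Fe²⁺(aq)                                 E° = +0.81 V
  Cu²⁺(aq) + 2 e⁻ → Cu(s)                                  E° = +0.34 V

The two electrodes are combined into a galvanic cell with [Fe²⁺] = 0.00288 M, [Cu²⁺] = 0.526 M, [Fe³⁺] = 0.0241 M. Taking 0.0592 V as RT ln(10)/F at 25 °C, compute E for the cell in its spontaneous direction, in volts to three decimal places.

Fe³⁺/Fe²⁺ is the cathode (higher E°), Cu²⁺/Cu the anode: E°cell = +0.81 − (+0.34) = +0.47 V, n = 2.
Overall: 2 Fe³⁺(aq) + Cu(s) → 2 Fe²⁺(aq) + Cu²⁺(aq)
Q = [Fe²⁺]^2·[Cu²⁺] / ([Fe³⁺]^2); log Q = -2.124.
E = E° − (0.0592/n) log Q = +0.47 − (0.0592/2)(-2.124) = +0.533 V.

+0.533 V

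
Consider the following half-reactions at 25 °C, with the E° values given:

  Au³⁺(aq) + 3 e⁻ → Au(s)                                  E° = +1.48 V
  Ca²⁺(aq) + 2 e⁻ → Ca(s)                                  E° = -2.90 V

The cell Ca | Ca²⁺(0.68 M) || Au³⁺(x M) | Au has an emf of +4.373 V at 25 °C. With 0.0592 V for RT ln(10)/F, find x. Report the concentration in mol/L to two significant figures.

Au³⁺/Au is the cathode, Ca²⁺/Ca the anode: E°cell = +4.38 V, n = 6.
Overall reaction: 2 Au³⁺(aq) + 3 Ca(s) → 2 Au(s) + 3 Ca²⁺(aq); Q = [Ca²⁺]^3/[Au³⁺]^2.
From E = E° − (0.0592/n) log Q: log Q = (E° − E)·n/0.0592 = (+4.38 − (+4.373))·6/0.0592 = 0.7095.
So 2·log[Au³⁺] = 3·log(0.68) − log Q = -0.5025 − (0.7095) = -1.2120; log[Au³⁺] = -1.2120 / 2 = -0.6060; [Au³⁺] = 10^(-0.6060) ≈ 0.25 M.

0.25 M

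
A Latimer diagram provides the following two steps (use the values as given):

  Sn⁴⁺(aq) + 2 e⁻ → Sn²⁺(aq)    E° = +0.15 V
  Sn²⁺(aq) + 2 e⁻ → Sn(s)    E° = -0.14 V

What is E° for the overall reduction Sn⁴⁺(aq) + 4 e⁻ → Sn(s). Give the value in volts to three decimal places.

+0.005 V

Since ΔG° = −nFE° is additive over sequential reductions, n₃E°₃ = n₁E°₁ + n₂E°₂.
E°₃ = (2×+0.15 + 2×-0.14) / 4 = (+0.020) / 4 = +0.005 V.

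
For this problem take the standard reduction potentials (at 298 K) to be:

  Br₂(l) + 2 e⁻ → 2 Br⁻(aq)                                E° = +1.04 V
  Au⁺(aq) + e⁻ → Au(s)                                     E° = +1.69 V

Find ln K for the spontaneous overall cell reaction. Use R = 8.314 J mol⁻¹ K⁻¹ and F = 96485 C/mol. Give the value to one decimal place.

Cathode: Au⁺/Au; anode: Br₂/Br⁻. E°cell = (+1.69) − (+1.04) = +0.65 V, with n = 2.
ΔG° = −nFE° = −RT ln K, so ln K = nFE°/(RT) = (2)(96485)(+0.65) / ((8.314)(298)) = 50.626.

50.6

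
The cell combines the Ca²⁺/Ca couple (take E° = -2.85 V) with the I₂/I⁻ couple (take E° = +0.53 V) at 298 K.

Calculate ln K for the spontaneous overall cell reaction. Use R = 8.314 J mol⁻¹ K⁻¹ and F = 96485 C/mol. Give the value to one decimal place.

Cathode: I₂/I⁻; anode: Ca²⁺/Ca. E°cell = (+0.53) − (-2.85) = +3.38 V, with n = 2.
ΔG° = −nFE° = −RT ln K, so ln K = nFE°/(RT) = (2)(96485)(+3.38) / ((8.314)(298)) = 263.257.

263.3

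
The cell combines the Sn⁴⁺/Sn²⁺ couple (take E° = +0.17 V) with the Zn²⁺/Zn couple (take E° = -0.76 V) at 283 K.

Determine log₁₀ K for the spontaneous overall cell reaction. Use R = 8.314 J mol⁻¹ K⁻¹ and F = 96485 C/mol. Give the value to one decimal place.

33.1

Cathode: Sn⁴⁺/Sn²⁺; anode: Zn²⁺/Zn. E°cell = (+0.17) − (-0.76) = +0.93 V, with n = 2.
ΔG° = −nFE° = −RT ln K, so ln K = nFE°/(RT) = (2)(96485)(+0.93) / ((8.314)(283)) = 76.274.
log₁₀ K = 76.274 / ln 10 = 33.1.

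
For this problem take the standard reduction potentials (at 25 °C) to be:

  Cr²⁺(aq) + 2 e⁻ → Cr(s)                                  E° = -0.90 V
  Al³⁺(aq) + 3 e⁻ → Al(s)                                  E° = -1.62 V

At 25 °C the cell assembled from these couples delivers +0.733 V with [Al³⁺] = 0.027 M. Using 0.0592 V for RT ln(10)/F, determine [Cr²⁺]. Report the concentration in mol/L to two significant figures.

Cr²⁺/Cr is the cathode, Al³⁺/Al the anode: E°cell = +0.72 V, n = 6.
Overall reaction: 3 Cr²⁺(aq) + 2 Al(s) → 3 Cr(s) + 2 Al³⁺(aq); Q = [Al³⁺]^2/[Cr²⁺]^3.
From E = E° − (0.0592/n) log Q: log Q = (E° − E)·n/0.0592 = (+0.72 − (+0.733))·6/0.0592 = -1.3176.
So 3·log[Cr²⁺] = 2·log(0.027) − log Q = -3.1373 − (-1.3176) = -1.8197; log[Cr²⁺] = -1.8197 / 3 = -0.6066; [Cr²⁺] = 10^(-0.6066) ≈ 0.25 M.

0.25 M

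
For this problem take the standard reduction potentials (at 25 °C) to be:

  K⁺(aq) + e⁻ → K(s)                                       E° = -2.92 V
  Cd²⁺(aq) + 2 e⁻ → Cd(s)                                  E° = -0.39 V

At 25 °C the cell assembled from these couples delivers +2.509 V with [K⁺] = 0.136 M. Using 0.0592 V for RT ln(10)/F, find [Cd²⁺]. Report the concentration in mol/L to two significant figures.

Cd²⁺/Cd is the cathode, K⁺/K the anode: E°cell = +2.53 V, n = 2.
Overall reaction: Cd²⁺(aq) + 2 K(s) → Cd(s) + 2 K⁺(aq); Q = [K⁺]^2/[Cd²⁺]^1.
From E = E° − (0.0592/n) log Q: log Q = (E° − E)·n/0.0592 = (+2.53 − (+2.509))·2/0.0592 = 0.7095.
So 1·log[Cd²⁺] = 2·log(0.136) − log Q = -1.7329 − (0.7095) = -2.4424; [Cd²⁺] = 10^(-2.4424) ≈ 0.0036 M.

0.0036 M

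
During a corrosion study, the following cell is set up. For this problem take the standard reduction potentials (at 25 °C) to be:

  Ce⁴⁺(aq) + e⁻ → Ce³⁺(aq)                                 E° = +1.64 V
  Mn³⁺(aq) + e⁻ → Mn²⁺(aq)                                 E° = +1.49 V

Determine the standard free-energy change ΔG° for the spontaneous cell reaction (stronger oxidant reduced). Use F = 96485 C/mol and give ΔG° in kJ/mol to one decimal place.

Ce⁴⁺/Ce³⁺ (E° = +1.64 V) is the cathode; Mn³⁺/Mn²⁺ (E° = +1.49 V) is the anode, so E°cell = +0.15 V.
Balancing electrons gives n = 1 (lcm of 1 and 1).
ΔG° = −nFE° = −(1)(96485)(+0.15) = -14,473 J = -14.5 kJ/mol.

-14.5 kJ/mol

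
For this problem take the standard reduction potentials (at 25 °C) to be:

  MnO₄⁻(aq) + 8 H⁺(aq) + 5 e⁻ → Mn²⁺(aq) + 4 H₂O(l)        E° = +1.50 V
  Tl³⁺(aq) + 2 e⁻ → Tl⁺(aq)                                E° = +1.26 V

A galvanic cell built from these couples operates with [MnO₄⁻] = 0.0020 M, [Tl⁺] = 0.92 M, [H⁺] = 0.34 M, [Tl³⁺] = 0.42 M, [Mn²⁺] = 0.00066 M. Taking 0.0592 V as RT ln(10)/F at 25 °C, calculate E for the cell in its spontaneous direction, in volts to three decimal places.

MnO₄⁻/Mn²⁺ is the cathode (higher E°), Tl³⁺/Tl⁺ the anode: E°cell = +1.50 − (+1.26) = +0.24 V, n = 10.
Overall: 2 MnO₄⁻(aq) + 16 H⁺(aq) + 5 Tl⁺(aq) → 2 Mn²⁺(aq) + 8 H₂O(l) + 5 Tl³⁺(aq)
Q = [Mn²⁺]^2·[Tl³⁺]^5 / ([MnO₄⁻]^2·[H⁺]^16·[Tl⁺]^5); log Q = 4.831.
E = E° − (0.0592/n) log Q = +0.24 − (0.0592/10)(4.831) = +0.211 V.

+0.211 V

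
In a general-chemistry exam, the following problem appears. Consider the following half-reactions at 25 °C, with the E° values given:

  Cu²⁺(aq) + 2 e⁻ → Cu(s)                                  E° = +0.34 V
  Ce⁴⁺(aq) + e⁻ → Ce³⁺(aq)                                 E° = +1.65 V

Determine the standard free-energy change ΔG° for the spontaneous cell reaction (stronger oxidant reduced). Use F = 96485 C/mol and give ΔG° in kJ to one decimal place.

-252.8 kJ

Ce⁴⁺/Ce³⁺ (E° = +1.65 V) is the cathode; Cu²⁺/Cu (E° = +0.34 V) is the anode, so E°cell = +1.31 V.
Balancing electrons gives n = 2 (lcm of 1 and 2).
ΔG° = −nFE° = −(2)(96485)(+1.31) = -252,791 J = -252.8 kJ.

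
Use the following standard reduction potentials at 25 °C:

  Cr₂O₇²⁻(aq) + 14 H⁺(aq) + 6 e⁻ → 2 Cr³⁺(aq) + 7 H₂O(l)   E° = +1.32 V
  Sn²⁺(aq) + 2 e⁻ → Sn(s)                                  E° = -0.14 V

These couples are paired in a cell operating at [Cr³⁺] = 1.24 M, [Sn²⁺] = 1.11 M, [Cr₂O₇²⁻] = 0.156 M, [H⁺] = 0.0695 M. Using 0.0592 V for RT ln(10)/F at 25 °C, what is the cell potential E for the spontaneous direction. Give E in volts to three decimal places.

+1.289 V

Cr₂O₇²⁻/Cr³⁺ is the cathode (higher E°), Sn²⁺/Sn the anode: E°cell = +1.32 − (-0.14) = +1.46 V, n = 6.
Overall: Cr₂O₇²⁻(aq) + 14 H⁺(aq) + 3 Sn(s) → 2 Cr³⁺(aq) + 7 H₂O(l) + 3 Sn²⁺(aq)
Q = [Cr³⁺]^2·[Sn²⁺]^3 / ([Cr₂O₇²⁻]·[H⁺]^14); log Q = 17.342.
E = E° − (0.0592/n) log Q = +1.46 − (0.0592/6)(17.342) = +1.289 V.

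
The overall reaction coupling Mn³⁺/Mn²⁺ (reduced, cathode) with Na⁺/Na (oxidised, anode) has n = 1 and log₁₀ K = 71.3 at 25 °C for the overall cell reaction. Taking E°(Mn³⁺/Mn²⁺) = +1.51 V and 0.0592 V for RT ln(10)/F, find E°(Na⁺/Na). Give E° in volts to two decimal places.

-2.71 V

E°cell = (0.0592/n)·log K = (0.0592/1)(71.3) = +4.221 V.
Since Mn³⁺/Mn²⁺ is the cathode and Na⁺/Na the anode, E°cell = E°(Mn³⁺/Mn²⁺) − E°(Na⁺/Na).
So E°(Na⁺/Na) = E°(Mn³⁺/Mn²⁺) − E°cell = (+1.51) − (+4.221) = -2.71 V.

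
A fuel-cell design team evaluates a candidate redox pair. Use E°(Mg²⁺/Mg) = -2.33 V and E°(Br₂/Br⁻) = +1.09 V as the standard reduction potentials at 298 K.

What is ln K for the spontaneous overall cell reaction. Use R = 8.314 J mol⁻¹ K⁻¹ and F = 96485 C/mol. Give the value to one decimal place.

Cathode: Br₂/Br⁻; anode: Mg²⁺/Mg. E°cell = (+1.09) − (-2.33) = +3.42 V, with n = 2.
ΔG° = −nFE° = −RT ln K, so ln K = nFE°/(RT) = (2)(96485)(+3.42) / ((8.314)(298)) = 266.373.

266.4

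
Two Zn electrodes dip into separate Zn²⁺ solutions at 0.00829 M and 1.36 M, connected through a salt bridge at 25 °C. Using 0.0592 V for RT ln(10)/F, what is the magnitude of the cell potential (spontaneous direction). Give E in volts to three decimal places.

+0.066 V

For a concentration cell E°cell = 0. The 1.36 M side is the cathode (reduction is favoured where [Zn²⁺] is higher).
With n = 2, E = −(0.0592/2) log([Zn²⁺]ₐₙ/[Zn²⁺]꜀ₐₜ) = −(0.0592/2) log(0.00829/1.36) = −(0.0592/2)(-2.215) = +0.066 V.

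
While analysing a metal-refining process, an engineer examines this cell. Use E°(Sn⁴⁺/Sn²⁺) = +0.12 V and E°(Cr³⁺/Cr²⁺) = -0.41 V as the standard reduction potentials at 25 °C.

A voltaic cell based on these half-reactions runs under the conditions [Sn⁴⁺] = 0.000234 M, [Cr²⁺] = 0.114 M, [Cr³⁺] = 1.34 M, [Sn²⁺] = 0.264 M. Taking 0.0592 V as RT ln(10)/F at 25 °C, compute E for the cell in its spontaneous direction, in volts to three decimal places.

Sn⁴⁺/Sn²⁺ is the cathode (higher E°), Cr³⁺/Cr²⁺ the anode: E°cell = +0.12 − (-0.41) = +0.53 V, n = 2.
Overall: Sn⁴⁺(aq) + 2 Cr²⁺(aq) → Sn²⁺(aq) + 2 Cr³⁺(aq)
Q = [Sn²⁺]·[Cr³⁺]^2 / ([Sn⁴⁺]·[Cr²⁺]^2); log Q = 5.193.
E = E° − (0.0592/n) log Q = +0.53 − (0.0592/2)(5.193) = +0.376 V.

+0.376 V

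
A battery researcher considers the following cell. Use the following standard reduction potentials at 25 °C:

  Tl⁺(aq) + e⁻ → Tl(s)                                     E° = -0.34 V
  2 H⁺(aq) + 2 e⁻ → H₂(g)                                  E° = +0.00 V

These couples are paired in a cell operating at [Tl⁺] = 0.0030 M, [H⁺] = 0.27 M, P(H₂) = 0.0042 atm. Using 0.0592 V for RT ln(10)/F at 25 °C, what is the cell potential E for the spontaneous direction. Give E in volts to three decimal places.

H⁺/H₂ is the cathode (higher E°), Tl⁺/Tl the anode: E°cell = +0.00 − (-0.34) = +0.34 V, n = 2.
Overall: 2 H⁺(aq) + 2 Tl(s) → H₂(g) + 2 Tl⁺(aq)
Q = P(H₂)·[Tl⁺]^2 / ([H⁺]^2); log Q = -6.285.
E = E° − (0.0592/n) log Q = +0.34 − (0.0592/2)(-6.285) = +0.526 V.

+0.526 V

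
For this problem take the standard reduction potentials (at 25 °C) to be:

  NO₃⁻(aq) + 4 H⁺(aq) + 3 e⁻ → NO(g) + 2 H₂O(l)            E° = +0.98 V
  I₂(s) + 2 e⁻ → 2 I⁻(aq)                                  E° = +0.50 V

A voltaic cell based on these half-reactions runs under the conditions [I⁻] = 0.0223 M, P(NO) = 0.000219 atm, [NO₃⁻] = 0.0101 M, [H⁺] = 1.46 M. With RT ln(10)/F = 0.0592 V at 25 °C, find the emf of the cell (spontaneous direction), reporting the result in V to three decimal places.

NO₃⁻/NO is the cathode (higher E°), I₂/I⁻ the anode: E°cell = +0.98 − (+0.50) = +0.48 V, n = 6.
Overall: 2 NO₃⁻(aq) + 8 H⁺(aq) + 6 I⁻(aq) → 2 NO(g) + 4 H₂O(l) + 3 I₂(s)
Q = P(NO)^2 / ([NO₃⁻]^2·[H⁺]^8·[I⁻]^6); log Q = 5.268.
E = E° − (0.0592/n) log Q = +0.48 − (0.0592/6)(5.268) = +0.428 V.

+0.428 V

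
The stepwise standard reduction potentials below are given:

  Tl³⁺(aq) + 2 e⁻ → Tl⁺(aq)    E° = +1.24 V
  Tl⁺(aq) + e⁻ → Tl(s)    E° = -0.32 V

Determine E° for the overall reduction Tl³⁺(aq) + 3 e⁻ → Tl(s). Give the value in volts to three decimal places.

+0.720 V

Standard free energies of sequential steps add: ΔG°₃ = ΔG°₁ + ΔG°₂, so n₃E°₃ = n₁E°₁ + n₂E°₂.
E°₃ = (2×+1.24 + 1×-0.32) / 3 = (+2.160) / 3 = +0.720 V.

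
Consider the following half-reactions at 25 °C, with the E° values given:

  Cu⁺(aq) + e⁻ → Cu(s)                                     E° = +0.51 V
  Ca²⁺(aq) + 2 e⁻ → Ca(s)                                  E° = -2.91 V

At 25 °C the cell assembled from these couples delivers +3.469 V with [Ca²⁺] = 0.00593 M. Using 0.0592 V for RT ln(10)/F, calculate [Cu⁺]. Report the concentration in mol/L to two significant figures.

Cu⁺/Cu is the cathode, Ca²⁺/Ca the anode: E°cell = +3.42 V, n = 2.
Overall reaction: 2 Cu⁺(aq) + Ca(s) → 2 Cu(s) + Ca²⁺(aq); Q = [Ca²⁺]^1/[Cu⁺]^2.
From E = E° − (0.0592/n) log Q: log Q = (E° − E)·n/0.0592 = (+3.42 − (+3.469))·2/0.0592 = -1.6554.
So 2·log[Cu⁺] = 1·log(0.00593) − log Q = -2.2269 − (-1.6554) = -0.5715; log[Cu⁺] = -0.5715 / 2 = -0.2858; [Cu⁺] = 10^(-0.2858) ≈ 0.52 M.

0.52 M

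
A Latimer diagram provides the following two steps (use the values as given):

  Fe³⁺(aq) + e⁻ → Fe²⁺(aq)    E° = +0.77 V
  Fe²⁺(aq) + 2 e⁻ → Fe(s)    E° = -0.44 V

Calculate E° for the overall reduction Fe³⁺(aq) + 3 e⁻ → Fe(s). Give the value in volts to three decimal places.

Since ΔG° = −nFE° is additive over sequential reductions, n₃E°₃ = n₁E°₁ + n₂E°₂.
E°₃ = (1×+0.77 + 2×-0.44) / 3 = (-0.110) / 3 = -0.037 V.

-0.037 V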